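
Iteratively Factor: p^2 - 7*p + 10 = (p - 5)*(p - 2)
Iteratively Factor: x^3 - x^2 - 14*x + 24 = (x + 4)*(x^2 - 5*x + 6) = (x - 3)*(x + 4)*(x - 2)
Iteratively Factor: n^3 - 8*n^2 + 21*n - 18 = (n - 2)*(n^2 - 6*n + 9) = (n - 3)*(n - 2)*(n - 3)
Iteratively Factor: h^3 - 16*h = (h + 4)*(h^2 - 4*h) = (h - 4)*(h + 4)*(h)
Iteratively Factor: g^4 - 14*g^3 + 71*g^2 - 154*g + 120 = (g - 5)*(g^3 - 9*g^2 + 26*g - 24) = (g - 5)*(g - 3)*(g^2 - 6*g + 8) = (g - 5)*(g - 3)*(g - 2)*(g - 4)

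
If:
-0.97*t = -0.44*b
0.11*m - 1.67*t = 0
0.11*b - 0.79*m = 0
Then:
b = 0.00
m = 0.00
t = 0.00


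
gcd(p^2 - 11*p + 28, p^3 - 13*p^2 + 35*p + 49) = p - 7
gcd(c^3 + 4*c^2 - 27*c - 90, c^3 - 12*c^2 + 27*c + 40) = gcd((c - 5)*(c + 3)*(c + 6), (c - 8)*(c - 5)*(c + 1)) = c - 5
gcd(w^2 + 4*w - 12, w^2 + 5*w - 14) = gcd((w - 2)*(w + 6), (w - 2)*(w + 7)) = w - 2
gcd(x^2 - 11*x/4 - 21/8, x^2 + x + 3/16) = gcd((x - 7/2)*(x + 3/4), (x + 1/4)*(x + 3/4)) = x + 3/4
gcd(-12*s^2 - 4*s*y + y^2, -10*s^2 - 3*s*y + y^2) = 2*s + y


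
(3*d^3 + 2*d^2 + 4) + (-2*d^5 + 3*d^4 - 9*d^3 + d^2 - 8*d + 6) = -2*d^5 + 3*d^4 - 6*d^3 + 3*d^2 - 8*d + 10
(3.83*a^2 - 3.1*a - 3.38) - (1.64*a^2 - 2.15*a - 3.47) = 2.19*a^2 - 0.95*a + 0.0900000000000003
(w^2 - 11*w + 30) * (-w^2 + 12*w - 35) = -w^4 + 23*w^3 - 197*w^2 + 745*w - 1050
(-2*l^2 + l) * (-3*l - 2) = 6*l^3 + l^2 - 2*l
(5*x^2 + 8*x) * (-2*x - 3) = -10*x^3 - 31*x^2 - 24*x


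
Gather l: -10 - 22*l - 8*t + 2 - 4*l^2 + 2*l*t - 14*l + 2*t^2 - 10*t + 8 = -4*l^2 + l*(2*t - 36) + 2*t^2 - 18*t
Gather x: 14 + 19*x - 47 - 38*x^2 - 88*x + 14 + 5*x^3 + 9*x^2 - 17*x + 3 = 5*x^3 - 29*x^2 - 86*x - 16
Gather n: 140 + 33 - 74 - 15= 84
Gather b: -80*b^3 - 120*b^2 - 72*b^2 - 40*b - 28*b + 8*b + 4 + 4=-80*b^3 - 192*b^2 - 60*b + 8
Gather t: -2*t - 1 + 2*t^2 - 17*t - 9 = 2*t^2 - 19*t - 10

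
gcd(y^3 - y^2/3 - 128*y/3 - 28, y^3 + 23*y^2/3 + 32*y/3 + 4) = y^2 + 20*y/3 + 4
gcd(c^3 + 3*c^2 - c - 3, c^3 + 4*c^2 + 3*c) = c^2 + 4*c + 3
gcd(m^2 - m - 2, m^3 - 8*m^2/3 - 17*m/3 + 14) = m - 2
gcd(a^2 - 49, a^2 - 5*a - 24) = 1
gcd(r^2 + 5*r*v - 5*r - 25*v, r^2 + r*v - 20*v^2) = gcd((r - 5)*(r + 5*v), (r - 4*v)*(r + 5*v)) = r + 5*v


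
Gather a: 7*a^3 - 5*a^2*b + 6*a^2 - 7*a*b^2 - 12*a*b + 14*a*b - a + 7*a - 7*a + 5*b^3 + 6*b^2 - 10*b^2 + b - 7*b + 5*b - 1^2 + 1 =7*a^3 + a^2*(6 - 5*b) + a*(-7*b^2 + 2*b - 1) + 5*b^3 - 4*b^2 - b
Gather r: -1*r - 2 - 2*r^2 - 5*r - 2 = -2*r^2 - 6*r - 4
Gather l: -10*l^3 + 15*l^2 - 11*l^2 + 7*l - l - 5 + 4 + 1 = -10*l^3 + 4*l^2 + 6*l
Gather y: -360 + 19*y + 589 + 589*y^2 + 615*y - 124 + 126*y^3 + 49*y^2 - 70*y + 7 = 126*y^3 + 638*y^2 + 564*y + 112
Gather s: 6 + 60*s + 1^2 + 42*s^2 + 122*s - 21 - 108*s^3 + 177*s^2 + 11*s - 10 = -108*s^3 + 219*s^2 + 193*s - 24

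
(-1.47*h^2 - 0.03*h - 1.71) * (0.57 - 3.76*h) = 5.5272*h^3 - 0.7251*h^2 + 6.4125*h - 0.9747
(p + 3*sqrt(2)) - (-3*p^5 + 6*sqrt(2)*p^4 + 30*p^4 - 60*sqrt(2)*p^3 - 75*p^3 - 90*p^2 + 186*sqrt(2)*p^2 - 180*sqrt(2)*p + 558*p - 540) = 3*p^5 - 30*p^4 - 6*sqrt(2)*p^4 + 75*p^3 + 60*sqrt(2)*p^3 - 186*sqrt(2)*p^2 + 90*p^2 - 557*p + 180*sqrt(2)*p + 3*sqrt(2) + 540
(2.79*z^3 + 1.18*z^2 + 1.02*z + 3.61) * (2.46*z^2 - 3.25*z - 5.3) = 6.8634*z^5 - 6.1647*z^4 - 16.1128*z^3 - 0.6884*z^2 - 17.1385*z - 19.133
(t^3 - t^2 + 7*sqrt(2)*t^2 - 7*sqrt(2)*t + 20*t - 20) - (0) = t^3 - t^2 + 7*sqrt(2)*t^2 - 7*sqrt(2)*t + 20*t - 20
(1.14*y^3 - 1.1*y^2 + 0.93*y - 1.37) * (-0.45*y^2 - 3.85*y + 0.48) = -0.513*y^5 - 3.894*y^4 + 4.3637*y^3 - 3.492*y^2 + 5.7209*y - 0.6576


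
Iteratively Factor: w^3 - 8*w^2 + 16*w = (w)*(w^2 - 8*w + 16) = w*(w - 4)*(w - 4)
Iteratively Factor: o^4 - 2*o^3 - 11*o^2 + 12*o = (o + 3)*(o^3 - 5*o^2 + 4*o) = o*(o + 3)*(o^2 - 5*o + 4) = o*(o - 4)*(o + 3)*(o - 1)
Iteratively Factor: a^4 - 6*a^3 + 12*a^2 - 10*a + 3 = (a - 1)*(a^3 - 5*a^2 + 7*a - 3) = (a - 1)^2*(a^2 - 4*a + 3) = (a - 1)^3*(a - 3)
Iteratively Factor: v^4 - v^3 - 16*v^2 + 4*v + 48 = (v - 2)*(v^3 + v^2 - 14*v - 24) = (v - 2)*(v + 3)*(v^2 - 2*v - 8) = (v - 2)*(v + 2)*(v + 3)*(v - 4)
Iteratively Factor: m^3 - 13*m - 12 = (m + 3)*(m^2 - 3*m - 4) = (m - 4)*(m + 3)*(m + 1)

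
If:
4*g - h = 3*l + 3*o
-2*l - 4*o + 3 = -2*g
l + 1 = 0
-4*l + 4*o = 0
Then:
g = -9/2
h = -12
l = -1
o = -1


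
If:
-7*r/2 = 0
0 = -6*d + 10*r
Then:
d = 0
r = 0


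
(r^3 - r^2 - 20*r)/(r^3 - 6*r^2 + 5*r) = (r + 4)/(r - 1)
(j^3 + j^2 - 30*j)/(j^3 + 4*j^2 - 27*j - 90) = j/(j + 3)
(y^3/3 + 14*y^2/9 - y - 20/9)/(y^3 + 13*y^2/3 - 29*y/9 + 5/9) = (3*y^2 - y - 4)/(9*y^2 - 6*y + 1)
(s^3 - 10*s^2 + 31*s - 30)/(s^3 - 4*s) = (s^2 - 8*s + 15)/(s*(s + 2))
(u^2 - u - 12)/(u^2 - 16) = (u + 3)/(u + 4)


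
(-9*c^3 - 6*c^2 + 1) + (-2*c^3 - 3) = -11*c^3 - 6*c^2 - 2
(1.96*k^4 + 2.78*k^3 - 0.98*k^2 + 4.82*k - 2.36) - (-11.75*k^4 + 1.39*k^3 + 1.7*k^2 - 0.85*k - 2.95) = 13.71*k^4 + 1.39*k^3 - 2.68*k^2 + 5.67*k + 0.59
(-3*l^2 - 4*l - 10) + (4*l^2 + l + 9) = l^2 - 3*l - 1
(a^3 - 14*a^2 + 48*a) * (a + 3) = a^4 - 11*a^3 + 6*a^2 + 144*a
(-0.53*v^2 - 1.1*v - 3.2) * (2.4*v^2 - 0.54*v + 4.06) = -1.272*v^4 - 2.3538*v^3 - 9.2378*v^2 - 2.738*v - 12.992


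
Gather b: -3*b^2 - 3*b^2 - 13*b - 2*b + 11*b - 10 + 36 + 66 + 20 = -6*b^2 - 4*b + 112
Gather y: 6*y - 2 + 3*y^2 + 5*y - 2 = 3*y^2 + 11*y - 4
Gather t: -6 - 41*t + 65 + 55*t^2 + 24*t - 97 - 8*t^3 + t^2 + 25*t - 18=-8*t^3 + 56*t^2 + 8*t - 56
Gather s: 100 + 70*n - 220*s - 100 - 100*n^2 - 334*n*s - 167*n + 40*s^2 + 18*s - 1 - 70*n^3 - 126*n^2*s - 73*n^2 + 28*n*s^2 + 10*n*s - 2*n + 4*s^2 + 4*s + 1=-70*n^3 - 173*n^2 - 99*n + s^2*(28*n + 44) + s*(-126*n^2 - 324*n - 198)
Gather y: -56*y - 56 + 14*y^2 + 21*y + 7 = 14*y^2 - 35*y - 49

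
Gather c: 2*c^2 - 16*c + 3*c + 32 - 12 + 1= 2*c^2 - 13*c + 21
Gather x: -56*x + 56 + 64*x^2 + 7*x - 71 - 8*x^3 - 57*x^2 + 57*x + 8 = -8*x^3 + 7*x^2 + 8*x - 7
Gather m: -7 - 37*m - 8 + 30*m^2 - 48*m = 30*m^2 - 85*m - 15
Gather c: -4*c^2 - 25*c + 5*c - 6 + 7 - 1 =-4*c^2 - 20*c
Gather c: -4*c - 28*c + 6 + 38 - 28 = 16 - 32*c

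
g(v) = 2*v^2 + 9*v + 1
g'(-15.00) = -51.00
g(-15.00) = 316.00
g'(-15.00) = -51.00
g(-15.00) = 316.00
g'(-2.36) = -0.44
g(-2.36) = -9.10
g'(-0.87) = 5.52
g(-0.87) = -5.32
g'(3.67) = 23.68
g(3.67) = 60.97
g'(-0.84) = 5.64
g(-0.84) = -5.15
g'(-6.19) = -15.76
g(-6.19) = 21.92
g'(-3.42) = -4.68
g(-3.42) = -6.39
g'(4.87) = 28.48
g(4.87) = 92.26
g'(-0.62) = 6.52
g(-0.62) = -3.81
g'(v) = 4*v + 9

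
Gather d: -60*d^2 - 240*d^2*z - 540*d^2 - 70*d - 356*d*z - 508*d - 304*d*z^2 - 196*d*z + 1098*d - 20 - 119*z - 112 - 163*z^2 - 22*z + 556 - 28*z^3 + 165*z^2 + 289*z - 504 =d^2*(-240*z - 600) + d*(-304*z^2 - 552*z + 520) - 28*z^3 + 2*z^2 + 148*z - 80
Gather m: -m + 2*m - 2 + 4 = m + 2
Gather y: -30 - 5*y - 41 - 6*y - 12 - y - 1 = -12*y - 84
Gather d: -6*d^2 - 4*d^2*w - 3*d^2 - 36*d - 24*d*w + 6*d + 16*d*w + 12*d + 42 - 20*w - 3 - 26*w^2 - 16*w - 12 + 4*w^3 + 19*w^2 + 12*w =d^2*(-4*w - 9) + d*(-8*w - 18) + 4*w^3 - 7*w^2 - 24*w + 27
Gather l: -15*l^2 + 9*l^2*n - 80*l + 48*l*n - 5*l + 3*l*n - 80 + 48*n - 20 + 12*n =l^2*(9*n - 15) + l*(51*n - 85) + 60*n - 100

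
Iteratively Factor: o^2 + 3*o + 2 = (o + 1)*(o + 2)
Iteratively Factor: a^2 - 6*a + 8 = (a - 2)*(a - 4)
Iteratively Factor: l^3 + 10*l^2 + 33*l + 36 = (l + 4)*(l^2 + 6*l + 9) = (l + 3)*(l + 4)*(l + 3)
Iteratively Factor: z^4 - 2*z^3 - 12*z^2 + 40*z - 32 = (z - 2)*(z^3 - 12*z + 16) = (z - 2)^2*(z^2 + 2*z - 8) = (z - 2)^2*(z + 4)*(z - 2)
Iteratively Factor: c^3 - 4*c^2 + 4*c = (c - 2)*(c^2 - 2*c) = (c - 2)^2*(c)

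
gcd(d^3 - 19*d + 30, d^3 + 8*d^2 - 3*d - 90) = d^2 + 2*d - 15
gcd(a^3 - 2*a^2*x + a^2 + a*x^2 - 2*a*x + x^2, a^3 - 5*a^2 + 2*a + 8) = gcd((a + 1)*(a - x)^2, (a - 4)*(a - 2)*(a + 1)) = a + 1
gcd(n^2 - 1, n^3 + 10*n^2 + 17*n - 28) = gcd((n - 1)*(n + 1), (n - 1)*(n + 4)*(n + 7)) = n - 1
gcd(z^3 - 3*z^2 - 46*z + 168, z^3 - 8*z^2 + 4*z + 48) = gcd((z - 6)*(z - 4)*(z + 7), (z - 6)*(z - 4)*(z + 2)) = z^2 - 10*z + 24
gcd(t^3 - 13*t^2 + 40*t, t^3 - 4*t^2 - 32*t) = t^2 - 8*t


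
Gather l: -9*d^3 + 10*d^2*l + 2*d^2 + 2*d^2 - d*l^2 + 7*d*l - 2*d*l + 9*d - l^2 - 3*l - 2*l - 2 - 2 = -9*d^3 + 4*d^2 + 9*d + l^2*(-d - 1) + l*(10*d^2 + 5*d - 5) - 4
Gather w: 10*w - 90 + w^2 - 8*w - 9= w^2 + 2*w - 99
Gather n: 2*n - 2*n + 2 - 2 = 0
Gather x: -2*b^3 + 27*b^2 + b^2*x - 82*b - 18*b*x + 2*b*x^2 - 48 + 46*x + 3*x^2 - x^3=-2*b^3 + 27*b^2 - 82*b - x^3 + x^2*(2*b + 3) + x*(b^2 - 18*b + 46) - 48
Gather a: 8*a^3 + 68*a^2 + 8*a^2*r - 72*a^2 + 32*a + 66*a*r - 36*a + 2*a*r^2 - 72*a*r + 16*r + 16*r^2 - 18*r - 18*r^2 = 8*a^3 + a^2*(8*r - 4) + a*(2*r^2 - 6*r - 4) - 2*r^2 - 2*r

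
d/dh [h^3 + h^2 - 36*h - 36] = 3*h^2 + 2*h - 36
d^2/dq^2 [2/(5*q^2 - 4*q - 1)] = 4*(25*q^2 - 20*q - 4*(5*q - 2)^2 - 5)/(-5*q^2 + 4*q + 1)^3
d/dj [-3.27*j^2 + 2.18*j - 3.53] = 2.18 - 6.54*j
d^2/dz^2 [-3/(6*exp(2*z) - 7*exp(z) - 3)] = 3*(2*(12*exp(z) - 7)^2*exp(z) + (24*exp(z) - 7)*(-6*exp(2*z) + 7*exp(z) + 3))*exp(z)/(-6*exp(2*z) + 7*exp(z) + 3)^3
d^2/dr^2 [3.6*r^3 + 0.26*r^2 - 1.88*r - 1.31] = 21.6*r + 0.52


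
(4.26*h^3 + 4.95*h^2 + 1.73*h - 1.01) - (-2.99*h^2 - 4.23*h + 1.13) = 4.26*h^3 + 7.94*h^2 + 5.96*h - 2.14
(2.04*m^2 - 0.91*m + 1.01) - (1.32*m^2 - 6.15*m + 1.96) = 0.72*m^2 + 5.24*m - 0.95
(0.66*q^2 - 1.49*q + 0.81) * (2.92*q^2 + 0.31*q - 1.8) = 1.9272*q^4 - 4.1462*q^3 + 0.7153*q^2 + 2.9331*q - 1.458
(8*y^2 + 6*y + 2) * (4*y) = 32*y^3 + 24*y^2 + 8*y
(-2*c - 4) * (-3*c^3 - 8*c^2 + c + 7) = 6*c^4 + 28*c^3 + 30*c^2 - 18*c - 28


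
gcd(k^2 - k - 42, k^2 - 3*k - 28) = k - 7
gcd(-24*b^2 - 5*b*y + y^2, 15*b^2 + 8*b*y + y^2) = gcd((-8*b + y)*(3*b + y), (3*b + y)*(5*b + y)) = 3*b + y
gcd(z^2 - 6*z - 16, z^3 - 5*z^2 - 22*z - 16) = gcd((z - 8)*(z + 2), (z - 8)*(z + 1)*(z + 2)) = z^2 - 6*z - 16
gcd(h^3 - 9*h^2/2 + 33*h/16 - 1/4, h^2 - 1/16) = h - 1/4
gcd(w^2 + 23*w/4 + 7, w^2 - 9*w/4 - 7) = w + 7/4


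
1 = 1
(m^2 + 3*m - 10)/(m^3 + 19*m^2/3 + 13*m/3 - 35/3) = 3*(m - 2)/(3*m^2 + 4*m - 7)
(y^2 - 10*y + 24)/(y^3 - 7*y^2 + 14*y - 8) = (y - 6)/(y^2 - 3*y + 2)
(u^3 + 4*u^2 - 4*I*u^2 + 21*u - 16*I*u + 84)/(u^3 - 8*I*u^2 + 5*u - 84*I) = (u + 4)/(u - 4*I)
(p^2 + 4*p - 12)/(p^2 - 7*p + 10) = (p + 6)/(p - 5)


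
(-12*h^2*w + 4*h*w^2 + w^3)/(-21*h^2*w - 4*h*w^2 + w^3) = (12*h^2 - 4*h*w - w^2)/(21*h^2 + 4*h*w - w^2)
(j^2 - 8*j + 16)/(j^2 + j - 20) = (j - 4)/(j + 5)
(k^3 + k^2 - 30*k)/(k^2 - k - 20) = k*(k + 6)/(k + 4)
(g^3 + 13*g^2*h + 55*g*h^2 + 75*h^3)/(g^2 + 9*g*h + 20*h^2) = (g^2 + 8*g*h + 15*h^2)/(g + 4*h)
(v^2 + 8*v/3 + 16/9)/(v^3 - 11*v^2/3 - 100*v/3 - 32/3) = (9*v^2 + 24*v + 16)/(3*(3*v^3 - 11*v^2 - 100*v - 32))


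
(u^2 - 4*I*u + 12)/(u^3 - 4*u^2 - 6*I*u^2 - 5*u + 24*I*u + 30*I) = (u + 2*I)/(u^2 - 4*u - 5)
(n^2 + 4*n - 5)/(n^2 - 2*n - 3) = (-n^2 - 4*n + 5)/(-n^2 + 2*n + 3)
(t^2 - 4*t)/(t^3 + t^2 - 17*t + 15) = t*(t - 4)/(t^3 + t^2 - 17*t + 15)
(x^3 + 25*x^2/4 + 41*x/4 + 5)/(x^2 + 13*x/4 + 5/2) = (x^2 + 5*x + 4)/(x + 2)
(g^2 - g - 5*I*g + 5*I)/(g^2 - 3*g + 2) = (g - 5*I)/(g - 2)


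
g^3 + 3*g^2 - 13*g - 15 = (g - 3)*(g + 1)*(g + 5)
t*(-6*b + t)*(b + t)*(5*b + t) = -30*b^3*t - 31*b^2*t^2 + t^4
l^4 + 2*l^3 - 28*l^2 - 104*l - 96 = (l - 6)*(l + 2)^2*(l + 4)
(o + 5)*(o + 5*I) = o^2 + 5*o + 5*I*o + 25*I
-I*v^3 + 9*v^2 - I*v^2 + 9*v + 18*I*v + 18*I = (v + 3*I)*(v + 6*I)*(-I*v - I)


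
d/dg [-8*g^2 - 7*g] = -16*g - 7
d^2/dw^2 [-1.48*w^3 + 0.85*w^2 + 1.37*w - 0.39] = 1.7 - 8.88*w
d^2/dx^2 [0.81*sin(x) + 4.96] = -0.81*sin(x)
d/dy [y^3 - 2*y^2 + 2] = y*(3*y - 4)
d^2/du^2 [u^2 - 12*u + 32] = 2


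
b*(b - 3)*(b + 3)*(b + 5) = b^4 + 5*b^3 - 9*b^2 - 45*b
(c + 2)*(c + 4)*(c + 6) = c^3 + 12*c^2 + 44*c + 48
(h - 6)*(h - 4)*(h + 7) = h^3 - 3*h^2 - 46*h + 168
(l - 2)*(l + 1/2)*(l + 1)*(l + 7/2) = l^4 + 3*l^3 - 17*l^2/4 - 39*l/4 - 7/2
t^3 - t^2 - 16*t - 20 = (t - 5)*(t + 2)^2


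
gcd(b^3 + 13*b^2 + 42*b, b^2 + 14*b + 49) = b + 7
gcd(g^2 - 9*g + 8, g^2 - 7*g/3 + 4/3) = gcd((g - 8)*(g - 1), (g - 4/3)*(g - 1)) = g - 1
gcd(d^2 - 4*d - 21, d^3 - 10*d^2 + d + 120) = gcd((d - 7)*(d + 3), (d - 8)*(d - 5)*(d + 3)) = d + 3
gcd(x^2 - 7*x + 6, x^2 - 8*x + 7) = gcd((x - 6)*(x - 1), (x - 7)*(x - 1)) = x - 1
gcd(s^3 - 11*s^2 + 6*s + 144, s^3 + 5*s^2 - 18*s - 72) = s + 3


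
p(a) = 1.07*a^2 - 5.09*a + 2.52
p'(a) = 2.14*a - 5.09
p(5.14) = 4.63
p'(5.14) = 5.91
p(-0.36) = 4.49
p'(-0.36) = -5.86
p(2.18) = -3.49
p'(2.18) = -0.42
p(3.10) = -2.98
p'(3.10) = 1.54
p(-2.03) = 17.26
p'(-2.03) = -9.43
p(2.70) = -3.42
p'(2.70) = 0.69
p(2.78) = -3.36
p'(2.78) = 0.86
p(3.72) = -1.61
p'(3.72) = 2.87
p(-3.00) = 27.42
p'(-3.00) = -11.51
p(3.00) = -3.12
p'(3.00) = 1.33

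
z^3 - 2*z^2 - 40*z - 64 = (z - 8)*(z + 2)*(z + 4)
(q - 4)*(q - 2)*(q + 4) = q^3 - 2*q^2 - 16*q + 32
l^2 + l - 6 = (l - 2)*(l + 3)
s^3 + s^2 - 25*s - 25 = (s - 5)*(s + 1)*(s + 5)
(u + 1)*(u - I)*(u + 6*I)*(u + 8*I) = u^4 + u^3 + 13*I*u^3 - 34*u^2 + 13*I*u^2 - 34*u + 48*I*u + 48*I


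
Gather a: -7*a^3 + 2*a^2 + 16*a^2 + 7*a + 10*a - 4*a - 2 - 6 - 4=-7*a^3 + 18*a^2 + 13*a - 12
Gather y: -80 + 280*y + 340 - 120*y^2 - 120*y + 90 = -120*y^2 + 160*y + 350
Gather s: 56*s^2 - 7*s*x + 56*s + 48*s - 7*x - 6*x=56*s^2 + s*(104 - 7*x) - 13*x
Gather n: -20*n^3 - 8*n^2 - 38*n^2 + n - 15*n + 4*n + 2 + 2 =-20*n^3 - 46*n^2 - 10*n + 4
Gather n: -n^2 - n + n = -n^2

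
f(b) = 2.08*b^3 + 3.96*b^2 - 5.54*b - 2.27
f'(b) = 6.24*b^2 + 7.92*b - 5.54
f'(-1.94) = 2.58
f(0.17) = -3.09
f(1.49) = 5.15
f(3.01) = 73.66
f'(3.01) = 74.83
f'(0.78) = 4.43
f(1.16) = -0.12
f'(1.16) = 12.04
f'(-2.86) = 22.85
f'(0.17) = -4.01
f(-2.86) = -2.69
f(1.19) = 0.25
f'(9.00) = 571.18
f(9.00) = 1784.95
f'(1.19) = 12.72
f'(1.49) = 20.11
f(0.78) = -3.19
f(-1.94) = 8.19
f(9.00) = 1784.95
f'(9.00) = 571.18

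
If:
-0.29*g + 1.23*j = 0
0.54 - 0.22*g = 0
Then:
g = 2.45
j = 0.58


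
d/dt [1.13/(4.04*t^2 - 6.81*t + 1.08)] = (7.6953 - 9.1304*t)/(4.04*t^2 - 6.81*t + 1.08)^2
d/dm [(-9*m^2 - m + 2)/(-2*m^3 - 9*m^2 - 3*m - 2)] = 2*(-9*m^4 - 2*m^3 + 15*m^2 + 36*m + 4)/(4*m^6 + 36*m^5 + 93*m^4 + 62*m^3 + 45*m^2 + 12*m + 4)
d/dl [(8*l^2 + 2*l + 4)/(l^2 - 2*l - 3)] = 2*(-9*l^2 - 28*l + 1)/(l^4 - 4*l^3 - 2*l^2 + 12*l + 9)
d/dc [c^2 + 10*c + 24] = 2*c + 10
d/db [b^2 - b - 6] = 2*b - 1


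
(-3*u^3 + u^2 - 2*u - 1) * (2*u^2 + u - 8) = -6*u^5 - u^4 + 21*u^3 - 12*u^2 + 15*u + 8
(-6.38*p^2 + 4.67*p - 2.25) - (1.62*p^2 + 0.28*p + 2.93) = -8.0*p^2 + 4.39*p - 5.18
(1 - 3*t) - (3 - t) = -2*t - 2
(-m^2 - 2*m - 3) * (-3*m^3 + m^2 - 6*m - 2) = 3*m^5 + 5*m^4 + 13*m^3 + 11*m^2 + 22*m + 6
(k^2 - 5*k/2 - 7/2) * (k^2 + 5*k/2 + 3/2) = k^4 - 33*k^2/4 - 25*k/2 - 21/4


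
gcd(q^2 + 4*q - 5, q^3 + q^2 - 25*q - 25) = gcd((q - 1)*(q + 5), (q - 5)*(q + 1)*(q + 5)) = q + 5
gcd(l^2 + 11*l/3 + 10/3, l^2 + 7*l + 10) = l + 2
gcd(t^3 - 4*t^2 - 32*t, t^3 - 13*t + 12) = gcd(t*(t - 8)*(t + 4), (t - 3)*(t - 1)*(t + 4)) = t + 4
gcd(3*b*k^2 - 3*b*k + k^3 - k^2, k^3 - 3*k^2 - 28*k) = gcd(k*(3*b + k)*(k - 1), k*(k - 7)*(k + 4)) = k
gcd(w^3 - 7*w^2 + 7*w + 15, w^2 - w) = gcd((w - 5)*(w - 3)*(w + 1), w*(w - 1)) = 1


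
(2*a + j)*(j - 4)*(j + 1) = 2*a*j^2 - 6*a*j - 8*a + j^3 - 3*j^2 - 4*j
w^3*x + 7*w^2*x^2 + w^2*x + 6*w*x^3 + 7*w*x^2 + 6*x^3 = (w + x)*(w + 6*x)*(w*x + x)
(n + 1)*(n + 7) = n^2 + 8*n + 7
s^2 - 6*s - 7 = (s - 7)*(s + 1)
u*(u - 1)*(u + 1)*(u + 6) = u^4 + 6*u^3 - u^2 - 6*u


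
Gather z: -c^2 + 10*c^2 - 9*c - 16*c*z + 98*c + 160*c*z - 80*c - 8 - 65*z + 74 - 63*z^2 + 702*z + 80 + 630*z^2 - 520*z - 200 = 9*c^2 + 9*c + 567*z^2 + z*(144*c + 117) - 54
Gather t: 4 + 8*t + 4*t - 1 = 12*t + 3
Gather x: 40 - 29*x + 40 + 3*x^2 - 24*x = 3*x^2 - 53*x + 80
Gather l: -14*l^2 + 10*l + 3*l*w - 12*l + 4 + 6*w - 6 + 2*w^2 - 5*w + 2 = -14*l^2 + l*(3*w - 2) + 2*w^2 + w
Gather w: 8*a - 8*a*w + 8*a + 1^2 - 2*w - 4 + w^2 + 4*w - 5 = 16*a + w^2 + w*(2 - 8*a) - 8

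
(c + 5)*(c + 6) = c^2 + 11*c + 30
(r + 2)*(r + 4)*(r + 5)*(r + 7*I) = r^4 + 11*r^3 + 7*I*r^3 + 38*r^2 + 77*I*r^2 + 40*r + 266*I*r + 280*I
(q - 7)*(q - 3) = q^2 - 10*q + 21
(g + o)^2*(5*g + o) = 5*g^3 + 11*g^2*o + 7*g*o^2 + o^3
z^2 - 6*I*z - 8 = (z - 4*I)*(z - 2*I)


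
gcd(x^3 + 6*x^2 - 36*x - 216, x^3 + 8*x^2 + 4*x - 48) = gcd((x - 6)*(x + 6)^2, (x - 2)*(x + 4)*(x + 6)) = x + 6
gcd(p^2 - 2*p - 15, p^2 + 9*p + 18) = p + 3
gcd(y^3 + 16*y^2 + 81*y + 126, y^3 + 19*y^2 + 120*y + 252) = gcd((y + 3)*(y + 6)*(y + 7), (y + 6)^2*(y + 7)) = y^2 + 13*y + 42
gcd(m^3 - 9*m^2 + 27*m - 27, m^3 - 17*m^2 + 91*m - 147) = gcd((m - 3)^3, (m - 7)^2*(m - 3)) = m - 3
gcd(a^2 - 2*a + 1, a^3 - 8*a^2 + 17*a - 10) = a - 1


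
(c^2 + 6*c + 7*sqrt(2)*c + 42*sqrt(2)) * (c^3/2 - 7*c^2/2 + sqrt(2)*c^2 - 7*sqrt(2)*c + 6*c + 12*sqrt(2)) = c^5/2 - c^4/2 + 9*sqrt(2)*c^4/2 - 9*sqrt(2)*c^3/2 - c^3 - 135*sqrt(2)*c^2 + 22*c^2 - 420*c + 324*sqrt(2)*c + 1008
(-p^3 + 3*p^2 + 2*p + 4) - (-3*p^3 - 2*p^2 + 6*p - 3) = 2*p^3 + 5*p^2 - 4*p + 7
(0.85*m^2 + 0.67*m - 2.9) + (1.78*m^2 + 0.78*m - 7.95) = 2.63*m^2 + 1.45*m - 10.85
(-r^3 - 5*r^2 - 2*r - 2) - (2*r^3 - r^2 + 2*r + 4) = -3*r^3 - 4*r^2 - 4*r - 6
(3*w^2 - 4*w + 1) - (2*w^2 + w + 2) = w^2 - 5*w - 1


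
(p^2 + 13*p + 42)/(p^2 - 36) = (p + 7)/(p - 6)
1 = 1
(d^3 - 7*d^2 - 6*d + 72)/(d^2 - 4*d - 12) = (d^2 - d - 12)/(d + 2)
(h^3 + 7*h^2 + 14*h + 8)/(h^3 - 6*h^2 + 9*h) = (h^3 + 7*h^2 + 14*h + 8)/(h*(h^2 - 6*h + 9))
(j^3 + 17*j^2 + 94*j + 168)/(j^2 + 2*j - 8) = (j^2 + 13*j + 42)/(j - 2)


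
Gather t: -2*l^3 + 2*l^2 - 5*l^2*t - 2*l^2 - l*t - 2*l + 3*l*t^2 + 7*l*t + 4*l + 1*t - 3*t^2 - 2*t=-2*l^3 + 2*l + t^2*(3*l - 3) + t*(-5*l^2 + 6*l - 1)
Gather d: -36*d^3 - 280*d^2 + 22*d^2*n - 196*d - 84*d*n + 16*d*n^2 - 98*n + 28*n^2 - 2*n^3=-36*d^3 + d^2*(22*n - 280) + d*(16*n^2 - 84*n - 196) - 2*n^3 + 28*n^2 - 98*n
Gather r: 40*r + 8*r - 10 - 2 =48*r - 12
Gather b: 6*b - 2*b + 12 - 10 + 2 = 4*b + 4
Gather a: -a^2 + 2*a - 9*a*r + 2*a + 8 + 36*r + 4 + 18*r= -a^2 + a*(4 - 9*r) + 54*r + 12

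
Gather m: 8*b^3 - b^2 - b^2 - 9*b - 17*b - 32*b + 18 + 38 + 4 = 8*b^3 - 2*b^2 - 58*b + 60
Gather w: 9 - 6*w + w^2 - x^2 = w^2 - 6*w - x^2 + 9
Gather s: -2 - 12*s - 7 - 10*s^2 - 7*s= -10*s^2 - 19*s - 9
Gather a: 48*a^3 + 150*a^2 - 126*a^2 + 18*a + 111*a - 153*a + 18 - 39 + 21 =48*a^3 + 24*a^2 - 24*a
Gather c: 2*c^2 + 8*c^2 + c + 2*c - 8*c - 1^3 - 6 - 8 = 10*c^2 - 5*c - 15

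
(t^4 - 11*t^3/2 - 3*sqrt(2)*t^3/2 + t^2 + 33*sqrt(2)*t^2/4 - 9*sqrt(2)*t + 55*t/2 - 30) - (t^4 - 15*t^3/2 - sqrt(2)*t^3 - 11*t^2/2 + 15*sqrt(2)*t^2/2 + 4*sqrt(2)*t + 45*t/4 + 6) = -sqrt(2)*t^3/2 + 2*t^3 + 3*sqrt(2)*t^2/4 + 13*t^2/2 - 13*sqrt(2)*t + 65*t/4 - 36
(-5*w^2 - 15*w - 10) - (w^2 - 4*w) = -6*w^2 - 11*w - 10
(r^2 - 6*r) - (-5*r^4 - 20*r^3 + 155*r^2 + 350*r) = 5*r^4 + 20*r^3 - 154*r^2 - 356*r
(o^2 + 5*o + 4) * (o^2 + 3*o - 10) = o^4 + 8*o^3 + 9*o^2 - 38*o - 40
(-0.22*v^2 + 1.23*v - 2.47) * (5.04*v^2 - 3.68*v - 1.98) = -1.1088*v^4 + 7.0088*v^3 - 16.5396*v^2 + 6.6542*v + 4.8906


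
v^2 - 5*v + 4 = (v - 4)*(v - 1)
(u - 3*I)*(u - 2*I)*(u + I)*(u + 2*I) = u^4 - 2*I*u^3 + 7*u^2 - 8*I*u + 12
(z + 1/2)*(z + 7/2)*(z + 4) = z^3 + 8*z^2 + 71*z/4 + 7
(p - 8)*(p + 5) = p^2 - 3*p - 40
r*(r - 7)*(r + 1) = r^3 - 6*r^2 - 7*r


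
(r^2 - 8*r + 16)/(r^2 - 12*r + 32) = (r - 4)/(r - 8)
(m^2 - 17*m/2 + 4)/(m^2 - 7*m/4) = 2*(2*m^2 - 17*m + 8)/(m*(4*m - 7))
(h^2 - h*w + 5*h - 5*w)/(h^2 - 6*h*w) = (h^2 - h*w + 5*h - 5*w)/(h*(h - 6*w))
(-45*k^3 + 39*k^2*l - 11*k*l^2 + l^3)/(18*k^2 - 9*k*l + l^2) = (-15*k^2 + 8*k*l - l^2)/(6*k - l)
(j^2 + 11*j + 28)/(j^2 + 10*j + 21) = (j + 4)/(j + 3)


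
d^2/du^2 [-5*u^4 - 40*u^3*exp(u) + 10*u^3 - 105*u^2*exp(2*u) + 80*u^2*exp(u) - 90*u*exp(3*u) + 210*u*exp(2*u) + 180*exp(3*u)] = -40*u^3*exp(u) - 420*u^2*exp(2*u) - 160*u^2*exp(u) - 60*u^2 - 810*u*exp(3*u) + 80*u*exp(u) + 60*u + 1080*exp(3*u) + 630*exp(2*u) + 160*exp(u)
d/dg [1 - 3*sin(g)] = -3*cos(g)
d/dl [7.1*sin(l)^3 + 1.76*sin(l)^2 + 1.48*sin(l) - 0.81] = (21.3*sin(l)^2 + 3.52*sin(l) + 1.48)*cos(l)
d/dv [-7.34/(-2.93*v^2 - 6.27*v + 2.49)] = (-43.0124*v - 46.0218)/(2.93*v^2 + 6.27*v - 2.49)^2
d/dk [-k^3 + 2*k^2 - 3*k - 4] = -3*k^2 + 4*k - 3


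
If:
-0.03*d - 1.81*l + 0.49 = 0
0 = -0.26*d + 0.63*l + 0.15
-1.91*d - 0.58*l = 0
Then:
No Solution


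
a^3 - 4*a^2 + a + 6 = (a - 3)*(a - 2)*(a + 1)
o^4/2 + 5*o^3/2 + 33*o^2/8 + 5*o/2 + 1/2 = (o/2 + 1)*(o + 1/2)^2*(o + 2)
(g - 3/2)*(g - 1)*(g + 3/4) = g^3 - 7*g^2/4 - 3*g/8 + 9/8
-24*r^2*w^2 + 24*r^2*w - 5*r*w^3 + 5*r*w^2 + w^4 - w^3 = w*(-8*r + w)*(3*r + w)*(w - 1)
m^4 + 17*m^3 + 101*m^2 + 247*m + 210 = (m + 2)*(m + 3)*(m + 5)*(m + 7)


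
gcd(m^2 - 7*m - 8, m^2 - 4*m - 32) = m - 8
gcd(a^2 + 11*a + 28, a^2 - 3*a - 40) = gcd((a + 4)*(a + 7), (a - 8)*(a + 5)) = 1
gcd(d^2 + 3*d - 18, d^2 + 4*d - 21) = d - 3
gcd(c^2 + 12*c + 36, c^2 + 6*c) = c + 6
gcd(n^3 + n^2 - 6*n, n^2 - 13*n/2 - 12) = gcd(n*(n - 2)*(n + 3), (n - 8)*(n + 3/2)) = 1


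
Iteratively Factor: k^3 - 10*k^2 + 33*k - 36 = (k - 4)*(k^2 - 6*k + 9) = (k - 4)*(k - 3)*(k - 3)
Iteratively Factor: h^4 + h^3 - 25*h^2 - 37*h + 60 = (h + 4)*(h^3 - 3*h^2 - 13*h + 15) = (h - 5)*(h + 4)*(h^2 + 2*h - 3) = (h - 5)*(h + 3)*(h + 4)*(h - 1)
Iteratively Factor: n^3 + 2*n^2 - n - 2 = (n + 1)*(n^2 + n - 2) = (n + 1)*(n + 2)*(n - 1)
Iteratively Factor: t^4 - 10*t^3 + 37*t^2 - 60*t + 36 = (t - 3)*(t^3 - 7*t^2 + 16*t - 12) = (t - 3)*(t - 2)*(t^2 - 5*t + 6) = (t - 3)^2*(t - 2)*(t - 2)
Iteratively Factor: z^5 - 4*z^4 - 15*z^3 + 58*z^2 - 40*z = (z - 1)*(z^4 - 3*z^3 - 18*z^2 + 40*z) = (z - 2)*(z - 1)*(z^3 - z^2 - 20*z) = (z - 2)*(z - 1)*(z + 4)*(z^2 - 5*z) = z*(z - 2)*(z - 1)*(z + 4)*(z - 5)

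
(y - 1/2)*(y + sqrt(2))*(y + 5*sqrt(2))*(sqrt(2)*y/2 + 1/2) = sqrt(2)*y^4/2 - sqrt(2)*y^3/4 + 13*y^3/2 - 13*y^2/4 + 8*sqrt(2)*y^2 - 4*sqrt(2)*y + 5*y - 5/2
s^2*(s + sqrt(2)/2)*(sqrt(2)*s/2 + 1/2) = sqrt(2)*s^4/2 + s^3 + sqrt(2)*s^2/4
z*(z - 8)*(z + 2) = z^3 - 6*z^2 - 16*z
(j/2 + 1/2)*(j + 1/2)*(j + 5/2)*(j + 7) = j^4/2 + 11*j^3/2 + 129*j^2/8 + 31*j/2 + 35/8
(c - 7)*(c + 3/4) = c^2 - 25*c/4 - 21/4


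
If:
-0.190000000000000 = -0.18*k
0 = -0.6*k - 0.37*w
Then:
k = 1.06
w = -1.71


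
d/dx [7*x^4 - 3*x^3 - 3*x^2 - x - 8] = 28*x^3 - 9*x^2 - 6*x - 1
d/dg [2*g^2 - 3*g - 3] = 4*g - 3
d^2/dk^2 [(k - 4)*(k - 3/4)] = 2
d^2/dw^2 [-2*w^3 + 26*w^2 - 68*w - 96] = 52 - 12*w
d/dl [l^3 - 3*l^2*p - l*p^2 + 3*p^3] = 3*l^2 - 6*l*p - p^2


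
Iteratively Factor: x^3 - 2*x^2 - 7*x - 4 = (x + 1)*(x^2 - 3*x - 4) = (x - 4)*(x + 1)*(x + 1)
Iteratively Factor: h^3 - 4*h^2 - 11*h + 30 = (h + 3)*(h^2 - 7*h + 10) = (h - 2)*(h + 3)*(h - 5)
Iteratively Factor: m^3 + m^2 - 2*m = (m - 1)*(m^2 + 2*m) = m*(m - 1)*(m + 2)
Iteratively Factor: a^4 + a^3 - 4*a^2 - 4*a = (a - 2)*(a^3 + 3*a^2 + 2*a) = (a - 2)*(a + 2)*(a^2 + a) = (a - 2)*(a + 1)*(a + 2)*(a)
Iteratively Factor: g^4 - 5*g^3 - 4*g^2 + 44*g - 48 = (g + 3)*(g^3 - 8*g^2 + 20*g - 16) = (g - 4)*(g + 3)*(g^2 - 4*g + 4) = (g - 4)*(g - 2)*(g + 3)*(g - 2)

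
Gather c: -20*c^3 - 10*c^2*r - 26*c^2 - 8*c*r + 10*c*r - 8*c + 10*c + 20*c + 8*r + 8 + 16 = -20*c^3 + c^2*(-10*r - 26) + c*(2*r + 22) + 8*r + 24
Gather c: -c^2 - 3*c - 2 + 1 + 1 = -c^2 - 3*c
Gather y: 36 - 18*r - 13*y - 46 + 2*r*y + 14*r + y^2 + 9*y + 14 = -4*r + y^2 + y*(2*r - 4) + 4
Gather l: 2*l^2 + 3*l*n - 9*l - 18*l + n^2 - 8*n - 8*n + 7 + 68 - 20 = 2*l^2 + l*(3*n - 27) + n^2 - 16*n + 55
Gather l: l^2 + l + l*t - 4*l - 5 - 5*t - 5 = l^2 + l*(t - 3) - 5*t - 10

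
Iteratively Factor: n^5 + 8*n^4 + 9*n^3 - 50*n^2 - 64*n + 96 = (n + 4)*(n^4 + 4*n^3 - 7*n^2 - 22*n + 24) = (n - 2)*(n + 4)*(n^3 + 6*n^2 + 5*n - 12) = (n - 2)*(n - 1)*(n + 4)*(n^2 + 7*n + 12) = (n - 2)*(n - 1)*(n + 4)^2*(n + 3)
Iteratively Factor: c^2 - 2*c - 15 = (c + 3)*(c - 5)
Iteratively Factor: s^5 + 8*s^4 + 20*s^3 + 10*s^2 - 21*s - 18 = (s + 3)*(s^4 + 5*s^3 + 5*s^2 - 5*s - 6) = (s + 2)*(s + 3)*(s^3 + 3*s^2 - s - 3) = (s + 1)*(s + 2)*(s + 3)*(s^2 + 2*s - 3) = (s + 1)*(s + 2)*(s + 3)^2*(s - 1)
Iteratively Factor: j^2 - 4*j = (j - 4)*(j)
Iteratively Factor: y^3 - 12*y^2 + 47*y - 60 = (y - 3)*(y^2 - 9*y + 20) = (y - 5)*(y - 3)*(y - 4)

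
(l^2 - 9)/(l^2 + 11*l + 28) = (l^2 - 9)/(l^2 + 11*l + 28)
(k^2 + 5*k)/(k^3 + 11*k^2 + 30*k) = 1/(k + 6)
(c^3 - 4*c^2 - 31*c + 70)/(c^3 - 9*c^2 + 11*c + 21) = (c^2 + 3*c - 10)/(c^2 - 2*c - 3)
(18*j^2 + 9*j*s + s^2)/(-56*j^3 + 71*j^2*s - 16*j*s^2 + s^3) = (18*j^2 + 9*j*s + s^2)/(-56*j^3 + 71*j^2*s - 16*j*s^2 + s^3)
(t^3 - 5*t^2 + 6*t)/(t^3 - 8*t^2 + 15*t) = (t - 2)/(t - 5)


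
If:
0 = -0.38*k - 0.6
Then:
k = -1.58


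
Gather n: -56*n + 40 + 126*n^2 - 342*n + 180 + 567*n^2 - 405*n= 693*n^2 - 803*n + 220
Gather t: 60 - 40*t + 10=70 - 40*t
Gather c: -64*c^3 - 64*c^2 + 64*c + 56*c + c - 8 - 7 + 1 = -64*c^3 - 64*c^2 + 121*c - 14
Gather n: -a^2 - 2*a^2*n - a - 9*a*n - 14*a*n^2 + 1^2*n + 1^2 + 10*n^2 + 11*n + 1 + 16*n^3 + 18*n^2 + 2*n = -a^2 - a + 16*n^3 + n^2*(28 - 14*a) + n*(-2*a^2 - 9*a + 14) + 2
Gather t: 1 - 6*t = 1 - 6*t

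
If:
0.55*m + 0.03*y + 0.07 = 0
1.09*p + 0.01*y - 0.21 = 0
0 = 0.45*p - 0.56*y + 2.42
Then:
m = -0.37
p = 0.15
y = 4.44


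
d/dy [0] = 0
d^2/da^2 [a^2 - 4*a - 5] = 2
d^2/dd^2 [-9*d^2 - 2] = -18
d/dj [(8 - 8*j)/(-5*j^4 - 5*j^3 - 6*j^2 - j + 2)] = 8*(5*j^4 + 5*j^3 + 6*j^2 + j - (j - 1)*(20*j^3 + 15*j^2 + 12*j + 1) - 2)/(5*j^4 + 5*j^3 + 6*j^2 + j - 2)^2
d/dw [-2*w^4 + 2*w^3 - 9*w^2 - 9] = 2*w*(-4*w^2 + 3*w - 9)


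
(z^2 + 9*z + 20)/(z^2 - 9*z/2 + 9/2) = 2*(z^2 + 9*z + 20)/(2*z^2 - 9*z + 9)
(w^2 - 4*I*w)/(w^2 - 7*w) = (w - 4*I)/(w - 7)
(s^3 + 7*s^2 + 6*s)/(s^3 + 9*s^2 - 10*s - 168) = s*(s + 1)/(s^2 + 3*s - 28)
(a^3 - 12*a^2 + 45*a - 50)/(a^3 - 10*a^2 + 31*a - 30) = (a - 5)/(a - 3)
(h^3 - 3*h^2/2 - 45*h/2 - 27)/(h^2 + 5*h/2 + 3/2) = (h^2 - 3*h - 18)/(h + 1)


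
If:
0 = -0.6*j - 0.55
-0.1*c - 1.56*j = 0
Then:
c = 14.30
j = -0.92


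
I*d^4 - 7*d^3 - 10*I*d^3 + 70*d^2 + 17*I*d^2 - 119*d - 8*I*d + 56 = (d - 8)*(d - 1)*(d + 7*I)*(I*d - I)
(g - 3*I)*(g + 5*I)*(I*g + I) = I*g^3 - 2*g^2 + I*g^2 - 2*g + 15*I*g + 15*I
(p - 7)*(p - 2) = p^2 - 9*p + 14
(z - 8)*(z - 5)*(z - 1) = z^3 - 14*z^2 + 53*z - 40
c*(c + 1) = c^2 + c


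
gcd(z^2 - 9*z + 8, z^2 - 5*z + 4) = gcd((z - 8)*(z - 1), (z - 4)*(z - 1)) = z - 1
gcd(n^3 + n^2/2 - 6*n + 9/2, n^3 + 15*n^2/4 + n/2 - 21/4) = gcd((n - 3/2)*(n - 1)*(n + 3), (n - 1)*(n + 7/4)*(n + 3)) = n^2 + 2*n - 3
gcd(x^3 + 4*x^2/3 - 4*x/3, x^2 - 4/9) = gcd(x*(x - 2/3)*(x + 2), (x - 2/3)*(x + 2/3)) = x - 2/3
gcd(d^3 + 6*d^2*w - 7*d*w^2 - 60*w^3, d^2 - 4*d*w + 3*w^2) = -d + 3*w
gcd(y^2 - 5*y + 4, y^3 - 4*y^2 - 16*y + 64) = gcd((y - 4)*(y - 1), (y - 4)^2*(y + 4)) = y - 4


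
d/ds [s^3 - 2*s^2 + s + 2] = 3*s^2 - 4*s + 1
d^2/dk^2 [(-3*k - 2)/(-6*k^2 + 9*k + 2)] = 6*((5 - 18*k)*(-6*k^2 + 9*k + 2) - 3*(3*k + 2)*(4*k - 3)^2)/(-6*k^2 + 9*k + 2)^3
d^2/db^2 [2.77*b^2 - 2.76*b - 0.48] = 5.54000000000000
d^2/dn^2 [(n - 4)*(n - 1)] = 2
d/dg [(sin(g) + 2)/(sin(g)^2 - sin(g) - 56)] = (-4*sin(g) + cos(g)^2 - 55)*cos(g)/(sin(g) + cos(g)^2 + 55)^2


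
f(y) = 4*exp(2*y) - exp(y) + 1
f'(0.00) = 7.00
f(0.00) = 4.00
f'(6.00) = 1301634.90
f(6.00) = 650616.74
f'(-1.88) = 0.03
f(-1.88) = 0.94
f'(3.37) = 6735.41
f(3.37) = 3354.16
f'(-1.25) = 0.37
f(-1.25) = 1.04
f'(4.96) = 162521.33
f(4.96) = 81190.37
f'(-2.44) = -0.03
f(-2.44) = 0.94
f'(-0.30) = 3.65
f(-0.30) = 2.45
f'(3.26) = 5402.58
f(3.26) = 2689.26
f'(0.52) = 20.95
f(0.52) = 10.63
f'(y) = 8*exp(2*y) - exp(y)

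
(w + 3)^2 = w^2 + 6*w + 9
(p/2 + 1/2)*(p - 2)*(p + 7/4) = p^3/2 + 3*p^2/8 - 15*p/8 - 7/4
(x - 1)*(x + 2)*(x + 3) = x^3 + 4*x^2 + x - 6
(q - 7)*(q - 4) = q^2 - 11*q + 28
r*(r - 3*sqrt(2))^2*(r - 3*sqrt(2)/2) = r^4 - 15*sqrt(2)*r^3/2 + 36*r^2 - 27*sqrt(2)*r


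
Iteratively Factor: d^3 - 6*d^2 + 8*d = (d - 2)*(d^2 - 4*d) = d*(d - 2)*(d - 4)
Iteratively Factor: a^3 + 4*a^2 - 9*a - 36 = (a + 4)*(a^2 - 9) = (a + 3)*(a + 4)*(a - 3)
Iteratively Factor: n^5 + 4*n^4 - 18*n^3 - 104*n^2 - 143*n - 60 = (n + 4)*(n^4 - 18*n^2 - 32*n - 15) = (n - 5)*(n + 4)*(n^3 + 5*n^2 + 7*n + 3) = (n - 5)*(n + 3)*(n + 4)*(n^2 + 2*n + 1) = (n - 5)*(n + 1)*(n + 3)*(n + 4)*(n + 1)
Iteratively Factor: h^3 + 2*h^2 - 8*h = (h)*(h^2 + 2*h - 8) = h*(h + 4)*(h - 2)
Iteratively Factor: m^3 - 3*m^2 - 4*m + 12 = (m - 2)*(m^2 - m - 6) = (m - 3)*(m - 2)*(m + 2)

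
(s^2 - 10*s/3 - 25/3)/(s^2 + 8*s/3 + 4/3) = (3*s^2 - 10*s - 25)/(3*s^2 + 8*s + 4)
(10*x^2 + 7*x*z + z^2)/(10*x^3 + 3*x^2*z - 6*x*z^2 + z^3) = (10*x^2 + 7*x*z + z^2)/(10*x^3 + 3*x^2*z - 6*x*z^2 + z^3)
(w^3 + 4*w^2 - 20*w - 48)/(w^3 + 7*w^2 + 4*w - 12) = (w - 4)/(w - 1)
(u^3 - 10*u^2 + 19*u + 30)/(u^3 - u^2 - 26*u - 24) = (u - 5)/(u + 4)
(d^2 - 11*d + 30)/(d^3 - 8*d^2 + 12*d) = (d - 5)/(d*(d - 2))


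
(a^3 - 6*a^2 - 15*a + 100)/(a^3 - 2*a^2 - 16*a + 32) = (a^2 - 10*a + 25)/(a^2 - 6*a + 8)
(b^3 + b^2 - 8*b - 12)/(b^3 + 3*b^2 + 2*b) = (b^2 - b - 6)/(b*(b + 1))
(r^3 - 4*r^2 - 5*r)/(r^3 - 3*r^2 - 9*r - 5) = r/(r + 1)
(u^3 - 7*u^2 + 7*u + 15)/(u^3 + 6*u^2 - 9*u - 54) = (u^2 - 4*u - 5)/(u^2 + 9*u + 18)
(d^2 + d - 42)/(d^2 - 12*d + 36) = (d + 7)/(d - 6)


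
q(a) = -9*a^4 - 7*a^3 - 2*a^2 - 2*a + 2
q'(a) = -36*a^3 - 21*a^2 - 4*a - 2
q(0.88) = -11.48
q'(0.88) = -46.32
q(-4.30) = -2546.75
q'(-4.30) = 2489.16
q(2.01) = -213.85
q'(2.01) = -387.22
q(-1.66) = -36.51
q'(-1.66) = 111.45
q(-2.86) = -447.04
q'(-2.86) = 679.84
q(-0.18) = 2.33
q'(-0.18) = -1.75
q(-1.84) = -60.65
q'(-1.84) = 158.52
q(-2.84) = -433.59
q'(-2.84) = 664.61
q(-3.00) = -550.00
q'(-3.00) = 793.00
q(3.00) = -940.00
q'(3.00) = -1175.00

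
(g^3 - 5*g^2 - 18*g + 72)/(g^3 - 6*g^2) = (g^2 + g - 12)/g^2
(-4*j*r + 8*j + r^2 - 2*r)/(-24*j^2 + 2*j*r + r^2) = (r - 2)/(6*j + r)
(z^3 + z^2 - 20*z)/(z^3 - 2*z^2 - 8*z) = (z + 5)/(z + 2)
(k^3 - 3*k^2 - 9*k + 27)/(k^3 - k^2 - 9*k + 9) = (k - 3)/(k - 1)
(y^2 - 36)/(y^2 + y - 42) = (y + 6)/(y + 7)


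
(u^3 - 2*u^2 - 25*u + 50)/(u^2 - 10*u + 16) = (u^2 - 25)/(u - 8)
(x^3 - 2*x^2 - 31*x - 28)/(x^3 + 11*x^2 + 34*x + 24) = (x - 7)/(x + 6)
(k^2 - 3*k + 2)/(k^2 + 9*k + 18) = (k^2 - 3*k + 2)/(k^2 + 9*k + 18)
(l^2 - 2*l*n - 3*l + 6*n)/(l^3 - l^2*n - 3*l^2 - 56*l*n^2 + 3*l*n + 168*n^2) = (l - 2*n)/(l^2 - l*n - 56*n^2)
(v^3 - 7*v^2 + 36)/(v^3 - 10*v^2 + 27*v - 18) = (v + 2)/(v - 1)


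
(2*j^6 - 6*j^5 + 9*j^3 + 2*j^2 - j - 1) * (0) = 0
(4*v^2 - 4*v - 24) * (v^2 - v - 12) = 4*v^4 - 8*v^3 - 68*v^2 + 72*v + 288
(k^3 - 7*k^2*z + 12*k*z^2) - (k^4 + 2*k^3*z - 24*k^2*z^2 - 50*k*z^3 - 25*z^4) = -k^4 - 2*k^3*z + k^3 + 24*k^2*z^2 - 7*k^2*z + 50*k*z^3 + 12*k*z^2 + 25*z^4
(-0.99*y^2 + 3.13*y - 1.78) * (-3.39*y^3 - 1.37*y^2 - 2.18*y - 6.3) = 3.3561*y^5 - 9.2544*y^4 + 3.9043*y^3 + 1.8522*y^2 - 15.8386*y + 11.214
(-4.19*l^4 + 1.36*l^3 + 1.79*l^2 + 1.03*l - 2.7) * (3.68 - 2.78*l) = 11.6482*l^5 - 19.2*l^4 + 0.0286000000000008*l^3 + 3.7238*l^2 + 11.2964*l - 9.936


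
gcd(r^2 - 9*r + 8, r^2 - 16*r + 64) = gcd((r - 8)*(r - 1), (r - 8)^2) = r - 8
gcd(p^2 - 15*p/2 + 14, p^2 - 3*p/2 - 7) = p - 7/2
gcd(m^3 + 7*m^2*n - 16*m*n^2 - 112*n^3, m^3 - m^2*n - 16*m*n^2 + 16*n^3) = m^2 - 16*n^2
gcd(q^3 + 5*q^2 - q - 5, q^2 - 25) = q + 5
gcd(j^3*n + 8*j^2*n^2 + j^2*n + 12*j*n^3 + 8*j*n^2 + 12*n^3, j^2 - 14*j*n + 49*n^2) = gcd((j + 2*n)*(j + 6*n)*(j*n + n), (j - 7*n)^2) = 1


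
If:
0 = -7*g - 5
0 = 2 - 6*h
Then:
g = -5/7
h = 1/3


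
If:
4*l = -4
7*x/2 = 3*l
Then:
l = -1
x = -6/7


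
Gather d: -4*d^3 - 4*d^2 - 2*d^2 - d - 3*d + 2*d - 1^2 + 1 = -4*d^3 - 6*d^2 - 2*d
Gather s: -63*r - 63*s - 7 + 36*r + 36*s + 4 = -27*r - 27*s - 3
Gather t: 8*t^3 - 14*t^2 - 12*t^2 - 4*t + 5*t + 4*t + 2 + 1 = 8*t^3 - 26*t^2 + 5*t + 3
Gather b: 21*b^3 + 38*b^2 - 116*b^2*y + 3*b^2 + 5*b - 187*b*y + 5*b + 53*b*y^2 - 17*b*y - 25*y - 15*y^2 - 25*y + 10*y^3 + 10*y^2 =21*b^3 + b^2*(41 - 116*y) + b*(53*y^2 - 204*y + 10) + 10*y^3 - 5*y^2 - 50*y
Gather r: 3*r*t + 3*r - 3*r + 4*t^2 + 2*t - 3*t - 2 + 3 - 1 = 3*r*t + 4*t^2 - t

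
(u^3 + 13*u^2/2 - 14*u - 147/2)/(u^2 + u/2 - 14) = (u^2 + 10*u + 21)/(u + 4)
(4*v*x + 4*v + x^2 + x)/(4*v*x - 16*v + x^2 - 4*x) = (x + 1)/(x - 4)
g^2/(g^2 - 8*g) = g/(g - 8)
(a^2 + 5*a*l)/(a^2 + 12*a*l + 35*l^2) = a/(a + 7*l)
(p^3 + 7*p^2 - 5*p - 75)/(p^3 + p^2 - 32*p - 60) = (p^2 + 2*p - 15)/(p^2 - 4*p - 12)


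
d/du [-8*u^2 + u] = 1 - 16*u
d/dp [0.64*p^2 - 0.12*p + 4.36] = 1.28*p - 0.12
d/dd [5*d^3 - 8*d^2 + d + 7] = 15*d^2 - 16*d + 1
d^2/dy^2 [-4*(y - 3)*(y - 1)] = -8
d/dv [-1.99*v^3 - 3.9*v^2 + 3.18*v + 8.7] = -5.97*v^2 - 7.8*v + 3.18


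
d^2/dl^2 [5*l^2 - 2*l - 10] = 10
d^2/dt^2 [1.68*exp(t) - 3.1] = 1.68*exp(t)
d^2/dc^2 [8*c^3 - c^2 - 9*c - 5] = 48*c - 2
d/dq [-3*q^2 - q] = -6*q - 1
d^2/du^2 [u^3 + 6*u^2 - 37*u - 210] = 6*u + 12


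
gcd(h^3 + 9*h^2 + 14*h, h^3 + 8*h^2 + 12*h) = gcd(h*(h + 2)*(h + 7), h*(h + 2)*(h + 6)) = h^2 + 2*h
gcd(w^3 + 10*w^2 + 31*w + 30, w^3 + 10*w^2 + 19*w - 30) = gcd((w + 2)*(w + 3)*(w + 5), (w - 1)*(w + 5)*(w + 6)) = w + 5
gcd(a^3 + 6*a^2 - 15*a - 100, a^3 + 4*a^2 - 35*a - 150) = a^2 + 10*a + 25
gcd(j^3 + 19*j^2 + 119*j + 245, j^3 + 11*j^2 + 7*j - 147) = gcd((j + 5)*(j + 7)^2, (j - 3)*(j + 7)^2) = j^2 + 14*j + 49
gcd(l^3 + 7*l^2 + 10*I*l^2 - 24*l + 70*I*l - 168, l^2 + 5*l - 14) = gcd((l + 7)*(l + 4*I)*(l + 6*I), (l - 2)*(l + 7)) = l + 7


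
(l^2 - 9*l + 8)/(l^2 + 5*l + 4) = (l^2 - 9*l + 8)/(l^2 + 5*l + 4)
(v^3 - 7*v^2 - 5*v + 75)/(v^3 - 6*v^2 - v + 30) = (v^2 - 2*v - 15)/(v^2 - v - 6)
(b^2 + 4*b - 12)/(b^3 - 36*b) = (b - 2)/(b*(b - 6))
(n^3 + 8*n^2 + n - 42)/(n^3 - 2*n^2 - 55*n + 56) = (n^2 + n - 6)/(n^2 - 9*n + 8)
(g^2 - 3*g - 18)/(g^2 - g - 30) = (g + 3)/(g + 5)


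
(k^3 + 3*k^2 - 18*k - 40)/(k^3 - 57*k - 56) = (-k^3 - 3*k^2 + 18*k + 40)/(-k^3 + 57*k + 56)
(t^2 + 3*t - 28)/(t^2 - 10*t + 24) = (t + 7)/(t - 6)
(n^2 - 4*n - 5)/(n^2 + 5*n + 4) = (n - 5)/(n + 4)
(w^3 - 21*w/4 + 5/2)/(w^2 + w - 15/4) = (2*w^2 - 5*w + 2)/(2*w - 3)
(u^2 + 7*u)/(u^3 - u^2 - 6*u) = (u + 7)/(u^2 - u - 6)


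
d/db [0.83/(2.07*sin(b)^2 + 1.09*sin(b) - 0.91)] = -(3.4362*sin(b) + 0.9047)*cos(b)/(2.07*sin(b)^2 + 1.09*sin(b) - 0.91)^2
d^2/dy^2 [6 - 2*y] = 0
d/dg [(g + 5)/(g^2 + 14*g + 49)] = (-g - 3)/(g^3 + 21*g^2 + 147*g + 343)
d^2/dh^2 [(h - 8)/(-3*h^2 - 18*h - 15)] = 2*(-4*(h - 8)*(h + 3)^2 + (3*h - 2)*(h^2 + 6*h + 5))/(3*(h^2 + 6*h + 5)^3)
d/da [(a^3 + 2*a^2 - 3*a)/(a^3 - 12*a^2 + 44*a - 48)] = 2*(-7*a^4 + 47*a^3 - 46*a^2 - 96*a + 72)/(a^6 - 24*a^5 + 232*a^4 - 1152*a^3 + 3088*a^2 - 4224*a + 2304)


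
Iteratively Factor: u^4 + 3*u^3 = (u)*(u^3 + 3*u^2) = u^2*(u^2 + 3*u) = u^3*(u + 3)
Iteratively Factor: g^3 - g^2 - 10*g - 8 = (g + 2)*(g^2 - 3*g - 4) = (g + 1)*(g + 2)*(g - 4)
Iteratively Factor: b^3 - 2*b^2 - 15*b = (b)*(b^2 - 2*b - 15) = b*(b + 3)*(b - 5)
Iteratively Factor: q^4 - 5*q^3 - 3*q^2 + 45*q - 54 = (q - 2)*(q^3 - 3*q^2 - 9*q + 27) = (q - 3)*(q - 2)*(q^2 - 9) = (q - 3)^2*(q - 2)*(q + 3)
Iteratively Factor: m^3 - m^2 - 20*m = (m)*(m^2 - m - 20) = m*(m - 5)*(m + 4)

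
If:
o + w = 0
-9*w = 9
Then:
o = 1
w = -1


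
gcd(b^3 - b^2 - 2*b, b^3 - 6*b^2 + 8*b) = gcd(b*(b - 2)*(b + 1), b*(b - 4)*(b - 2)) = b^2 - 2*b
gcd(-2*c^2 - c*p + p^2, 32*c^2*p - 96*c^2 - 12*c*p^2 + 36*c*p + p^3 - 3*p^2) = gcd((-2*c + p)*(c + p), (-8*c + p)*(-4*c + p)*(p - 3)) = 1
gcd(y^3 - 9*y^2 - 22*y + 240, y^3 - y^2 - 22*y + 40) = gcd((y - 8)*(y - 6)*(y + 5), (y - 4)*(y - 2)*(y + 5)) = y + 5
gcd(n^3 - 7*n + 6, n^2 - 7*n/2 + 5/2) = n - 1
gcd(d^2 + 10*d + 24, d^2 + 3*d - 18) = d + 6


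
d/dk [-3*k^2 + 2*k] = 2 - 6*k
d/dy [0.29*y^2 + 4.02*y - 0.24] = 0.58*y + 4.02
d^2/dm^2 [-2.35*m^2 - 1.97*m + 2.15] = -4.70000000000000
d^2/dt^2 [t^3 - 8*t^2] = 6*t - 16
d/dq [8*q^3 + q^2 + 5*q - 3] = 24*q^2 + 2*q + 5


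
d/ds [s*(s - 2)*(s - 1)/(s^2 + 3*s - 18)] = (s^4 + 6*s^3 - 65*s^2 + 108*s - 36)/(s^4 + 6*s^3 - 27*s^2 - 108*s + 324)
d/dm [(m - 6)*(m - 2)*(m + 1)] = 3*m^2 - 14*m + 4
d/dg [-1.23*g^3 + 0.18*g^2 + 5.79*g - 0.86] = -3.69*g^2 + 0.36*g + 5.79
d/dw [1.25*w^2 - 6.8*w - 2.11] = 2.5*w - 6.8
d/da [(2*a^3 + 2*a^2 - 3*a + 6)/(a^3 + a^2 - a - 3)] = (2*a^3 - 35*a^2 - 24*a + 15)/(a^6 + 2*a^5 - a^4 - 8*a^3 - 5*a^2 + 6*a + 9)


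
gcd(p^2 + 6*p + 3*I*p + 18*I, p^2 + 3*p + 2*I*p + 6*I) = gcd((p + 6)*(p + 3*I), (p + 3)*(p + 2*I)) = 1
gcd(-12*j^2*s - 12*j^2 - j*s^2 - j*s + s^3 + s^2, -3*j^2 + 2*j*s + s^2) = 3*j + s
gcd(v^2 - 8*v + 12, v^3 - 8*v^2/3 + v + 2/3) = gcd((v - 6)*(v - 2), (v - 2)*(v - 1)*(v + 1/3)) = v - 2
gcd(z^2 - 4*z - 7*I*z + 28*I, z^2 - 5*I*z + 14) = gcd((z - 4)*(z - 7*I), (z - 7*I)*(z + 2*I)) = z - 7*I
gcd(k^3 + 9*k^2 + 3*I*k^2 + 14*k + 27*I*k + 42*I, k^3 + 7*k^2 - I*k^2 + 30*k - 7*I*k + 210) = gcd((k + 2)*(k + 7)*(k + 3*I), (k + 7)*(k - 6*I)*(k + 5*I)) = k + 7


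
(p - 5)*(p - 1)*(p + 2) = p^3 - 4*p^2 - 7*p + 10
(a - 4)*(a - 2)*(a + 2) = a^3 - 4*a^2 - 4*a + 16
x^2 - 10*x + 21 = (x - 7)*(x - 3)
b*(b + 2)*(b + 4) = b^3 + 6*b^2 + 8*b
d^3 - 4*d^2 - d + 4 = (d - 4)*(d - 1)*(d + 1)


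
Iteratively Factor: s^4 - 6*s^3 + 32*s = (s)*(s^3 - 6*s^2 + 32) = s*(s + 2)*(s^2 - 8*s + 16) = s*(s - 4)*(s + 2)*(s - 4)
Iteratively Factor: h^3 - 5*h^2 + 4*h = (h - 4)*(h^2 - h) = (h - 4)*(h - 1)*(h)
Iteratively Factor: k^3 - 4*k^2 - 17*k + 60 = (k + 4)*(k^2 - 8*k + 15) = (k - 3)*(k + 4)*(k - 5)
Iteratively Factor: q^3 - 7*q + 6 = (q - 2)*(q^2 + 2*q - 3) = (q - 2)*(q - 1)*(q + 3)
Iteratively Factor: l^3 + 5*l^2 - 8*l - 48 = (l - 3)*(l^2 + 8*l + 16) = (l - 3)*(l + 4)*(l + 4)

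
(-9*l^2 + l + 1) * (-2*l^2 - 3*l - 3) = 18*l^4 + 25*l^3 + 22*l^2 - 6*l - 3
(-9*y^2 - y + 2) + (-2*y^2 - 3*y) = -11*y^2 - 4*y + 2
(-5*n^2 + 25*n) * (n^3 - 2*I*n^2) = -5*n^5 + 25*n^4 + 10*I*n^4 - 50*I*n^3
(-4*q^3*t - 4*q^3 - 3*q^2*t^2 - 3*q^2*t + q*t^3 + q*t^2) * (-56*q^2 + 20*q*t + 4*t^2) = 224*q^5*t + 224*q^5 + 88*q^4*t^2 + 88*q^4*t - 132*q^3*t^3 - 132*q^3*t^2 + 8*q^2*t^4 + 8*q^2*t^3 + 4*q*t^5 + 4*q*t^4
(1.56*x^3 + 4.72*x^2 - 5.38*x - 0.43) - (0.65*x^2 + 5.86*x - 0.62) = 1.56*x^3 + 4.07*x^2 - 11.24*x + 0.19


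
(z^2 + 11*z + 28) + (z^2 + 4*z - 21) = 2*z^2 + 15*z + 7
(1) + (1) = 2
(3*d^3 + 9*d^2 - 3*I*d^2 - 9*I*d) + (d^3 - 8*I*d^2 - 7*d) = 4*d^3 + 9*d^2 - 11*I*d^2 - 7*d - 9*I*d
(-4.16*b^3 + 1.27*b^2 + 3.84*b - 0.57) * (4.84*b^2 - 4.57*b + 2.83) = -20.1344*b^5 + 25.158*b^4 + 1.0089*b^3 - 16.7135*b^2 + 13.4721*b - 1.6131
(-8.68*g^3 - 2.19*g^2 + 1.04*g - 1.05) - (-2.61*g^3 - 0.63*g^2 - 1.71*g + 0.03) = -6.07*g^3 - 1.56*g^2 + 2.75*g - 1.08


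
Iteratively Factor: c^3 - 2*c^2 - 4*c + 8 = (c - 2)*(c^2 - 4) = (c - 2)*(c + 2)*(c - 2)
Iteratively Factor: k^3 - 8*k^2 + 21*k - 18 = (k - 3)*(k^2 - 5*k + 6) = (k - 3)*(k - 2)*(k - 3)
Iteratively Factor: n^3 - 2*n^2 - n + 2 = (n - 2)*(n^2 - 1) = (n - 2)*(n + 1)*(n - 1)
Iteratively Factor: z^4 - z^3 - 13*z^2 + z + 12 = (z + 1)*(z^3 - 2*z^2 - 11*z + 12) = (z - 4)*(z + 1)*(z^2 + 2*z - 3) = (z - 4)*(z - 1)*(z + 1)*(z + 3)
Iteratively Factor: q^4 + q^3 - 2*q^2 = (q + 2)*(q^3 - q^2) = (q - 1)*(q + 2)*(q^2) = q*(q - 1)*(q + 2)*(q)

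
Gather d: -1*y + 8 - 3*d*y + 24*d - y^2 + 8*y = d*(24 - 3*y) - y^2 + 7*y + 8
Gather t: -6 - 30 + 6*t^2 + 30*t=6*t^2 + 30*t - 36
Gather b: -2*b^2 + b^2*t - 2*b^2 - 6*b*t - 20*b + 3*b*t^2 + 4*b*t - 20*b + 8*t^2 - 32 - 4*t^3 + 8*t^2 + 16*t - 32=b^2*(t - 4) + b*(3*t^2 - 2*t - 40) - 4*t^3 + 16*t^2 + 16*t - 64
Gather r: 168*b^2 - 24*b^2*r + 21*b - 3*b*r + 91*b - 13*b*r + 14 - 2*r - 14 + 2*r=168*b^2 + 112*b + r*(-24*b^2 - 16*b)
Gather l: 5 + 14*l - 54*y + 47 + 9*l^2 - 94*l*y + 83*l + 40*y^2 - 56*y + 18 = 9*l^2 + l*(97 - 94*y) + 40*y^2 - 110*y + 70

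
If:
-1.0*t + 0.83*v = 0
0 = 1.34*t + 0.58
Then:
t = -0.43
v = -0.52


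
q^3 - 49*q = q*(q - 7)*(q + 7)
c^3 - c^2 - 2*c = c*(c - 2)*(c + 1)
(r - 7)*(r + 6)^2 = r^3 + 5*r^2 - 48*r - 252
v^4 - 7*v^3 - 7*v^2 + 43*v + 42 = (v - 7)*(v - 3)*(v + 1)*(v + 2)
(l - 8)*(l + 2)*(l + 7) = l^3 + l^2 - 58*l - 112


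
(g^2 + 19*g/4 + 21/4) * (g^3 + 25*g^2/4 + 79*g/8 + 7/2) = g^5 + 11*g^4 + 717*g^3/16 + 2663*g^2/32 + 2191*g/32 + 147/8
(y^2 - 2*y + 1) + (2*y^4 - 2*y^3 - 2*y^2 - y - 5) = 2*y^4 - 2*y^3 - y^2 - 3*y - 4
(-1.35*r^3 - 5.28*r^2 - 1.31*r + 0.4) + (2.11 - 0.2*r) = -1.35*r^3 - 5.28*r^2 - 1.51*r + 2.51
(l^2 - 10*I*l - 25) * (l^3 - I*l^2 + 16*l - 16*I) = l^5 - 11*I*l^4 - 19*l^3 - 151*I*l^2 - 560*l + 400*I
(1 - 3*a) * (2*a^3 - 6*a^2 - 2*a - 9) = -6*a^4 + 20*a^3 + 25*a - 9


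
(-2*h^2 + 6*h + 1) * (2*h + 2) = -4*h^3 + 8*h^2 + 14*h + 2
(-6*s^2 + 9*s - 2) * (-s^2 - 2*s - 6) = 6*s^4 + 3*s^3 + 20*s^2 - 50*s + 12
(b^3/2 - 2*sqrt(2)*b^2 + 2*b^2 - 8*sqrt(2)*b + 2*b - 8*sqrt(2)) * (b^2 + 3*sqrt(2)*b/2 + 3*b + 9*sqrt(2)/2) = b^5/2 - 5*sqrt(2)*b^4/4 + 7*b^4/2 - 35*sqrt(2)*b^3/4 + 2*b^3 - 36*b^2 - 20*sqrt(2)*b^2 - 96*b - 15*sqrt(2)*b - 72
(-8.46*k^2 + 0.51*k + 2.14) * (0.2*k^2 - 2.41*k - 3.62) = -1.692*k^4 + 20.4906*k^3 + 29.8241*k^2 - 7.0036*k - 7.7468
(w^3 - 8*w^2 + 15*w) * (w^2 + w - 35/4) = w^5 - 7*w^4 - 7*w^3/4 + 85*w^2 - 525*w/4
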